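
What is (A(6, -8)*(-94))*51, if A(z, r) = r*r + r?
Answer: -268464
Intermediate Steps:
A(z, r) = r + r² (A(z, r) = r² + r = r + r²)
(A(6, -8)*(-94))*51 = (-8*(1 - 8)*(-94))*51 = (-8*(-7)*(-94))*51 = (56*(-94))*51 = -5264*51 = -268464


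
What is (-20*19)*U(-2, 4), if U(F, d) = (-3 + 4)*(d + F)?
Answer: -760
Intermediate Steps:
U(F, d) = F + d (U(F, d) = 1*(F + d) = F + d)
(-20*19)*U(-2, 4) = (-20*19)*(-2 + 4) = -380*2 = -760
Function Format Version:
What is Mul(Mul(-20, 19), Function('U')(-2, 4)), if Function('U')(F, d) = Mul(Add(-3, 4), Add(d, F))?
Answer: -760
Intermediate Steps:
Function('U')(F, d) = Add(F, d) (Function('U')(F, d) = Mul(1, Add(F, d)) = Add(F, d))
Mul(Mul(-20, 19), Function('U')(-2, 4)) = Mul(Mul(-20, 19), Add(-2, 4)) = Mul(-380, 2) = -760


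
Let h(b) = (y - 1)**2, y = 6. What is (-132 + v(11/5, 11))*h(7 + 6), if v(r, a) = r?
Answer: -3245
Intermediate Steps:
h(b) = 25 (h(b) = (6 - 1)**2 = 5**2 = 25)
(-132 + v(11/5, 11))*h(7 + 6) = (-132 + 11/5)*25 = -649/5*25 = -3245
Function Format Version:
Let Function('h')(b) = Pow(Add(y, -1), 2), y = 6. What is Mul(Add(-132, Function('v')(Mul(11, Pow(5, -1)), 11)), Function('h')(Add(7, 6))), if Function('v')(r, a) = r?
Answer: -3245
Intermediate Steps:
Function('h')(b) = 25 (Function('h')(b) = Pow(Add(6, -1), 2) = Pow(5, 2) = 25)
Mul(Add(-132, Function('v')(Mul(11, Pow(5, -1)), 11)), Function('h')(Add(7, 6))) = Mul(Add(-132, Mul(11, Pow(5, -1))), 25) = Mul(Add(-132, Mul(11, Rational(1, 5))), 25) = Mul(Add(-132, Rational(11, 5)), 25) = Mul(Rational(-649, 5), 25) = -3245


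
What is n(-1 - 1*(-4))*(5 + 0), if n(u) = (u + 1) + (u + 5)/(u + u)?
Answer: 80/3 ≈ 26.667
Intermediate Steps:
n(u) = 1 + u + (5 + u)/(2*u) (n(u) = (1 + u) + (5 + u)/((2*u)) = (1 + u) + (5 + u)*(1/(2*u)) = (1 + u) + (5 + u)/(2*u) = 1 + u + (5 + u)/(2*u))
n(-1 - 1*(-4))*(5 + 0) = (3/2 + (-1 - 1*(-4)) + 5/(2*(-1 - 1*(-4))))*(5 + 0) = (3/2 + (-1 + 4) + 5/(2*(-1 + 4)))*5 = (3/2 + 3 + (5/2)/3)*5 = (3/2 + 3 + (5/2)*(1/3))*5 = (3/2 + 3 + 5/6)*5 = (16/3)*5 = 80/3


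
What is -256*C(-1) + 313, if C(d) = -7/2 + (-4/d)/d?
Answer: 2233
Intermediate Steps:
C(d) = -7/2 - 4/d**2 (C(d) = -7*1/2 - 4/d**2 = -7/2 - 4/d**2)
-256*C(-1) + 313 = -256*(-7/2 - 4/(-1)**2) + 313 = -256*(-7/2 - 4*1) + 313 = -256*(-7/2 - 4) + 313 = -256*(-15/2) + 313 = 1920 + 313 = 2233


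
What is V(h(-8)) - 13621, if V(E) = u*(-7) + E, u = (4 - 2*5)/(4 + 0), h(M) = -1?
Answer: -27223/2 ≈ -13612.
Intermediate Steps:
u = -3/2 (u = (4 - 10)/4 = -6*¼ = -3/2 ≈ -1.5000)
V(E) = 21/2 + E (V(E) = -3/2*(-7) + E = 21/2 + E)
V(h(-8)) - 13621 = (21/2 - 1) - 13621 = 19/2 - 13621 = -27223/2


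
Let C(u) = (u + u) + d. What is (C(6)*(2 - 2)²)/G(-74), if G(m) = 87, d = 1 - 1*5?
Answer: 0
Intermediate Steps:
d = -4 (d = 1 - 5 = -4)
C(u) = -4 + 2*u (C(u) = (u + u) - 4 = 2*u - 4 = -4 + 2*u)
(C(6)*(2 - 2)²)/G(-74) = ((-4 + 2*6)*(2 - 2)²)/87 = ((-4 + 12)*0²)*(1/87) = (8*0)*(1/87) = 0*(1/87) = 0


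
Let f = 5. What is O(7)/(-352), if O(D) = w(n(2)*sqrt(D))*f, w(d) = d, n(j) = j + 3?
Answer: -25*sqrt(7)/352 ≈ -0.18791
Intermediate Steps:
n(j) = 3 + j
O(D) = 25*sqrt(D) (O(D) = ((3 + 2)*sqrt(D))*5 = (5*sqrt(D))*5 = 25*sqrt(D))
O(7)/(-352) = (25*sqrt(7))/(-352) = -25*sqrt(7)/352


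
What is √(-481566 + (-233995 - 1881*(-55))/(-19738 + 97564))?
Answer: 2*I*√182300040987141/38913 ≈ 693.95*I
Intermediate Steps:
√(-481566 + (-233995 - 1881*(-55))/(-19738 + 97564)) = √(-481566 + (-233995 + 103455)/77826) = √(-481566 - 130540*1/77826) = √(-481566 - 65270/38913) = √(-18739243028/38913) = 2*I*√182300040987141/38913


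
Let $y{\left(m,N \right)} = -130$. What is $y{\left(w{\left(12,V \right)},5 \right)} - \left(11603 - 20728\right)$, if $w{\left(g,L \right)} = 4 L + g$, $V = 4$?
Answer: $8995$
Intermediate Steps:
$w{\left(g,L \right)} = g + 4 L$
$y{\left(w{\left(12,V \right)},5 \right)} - \left(11603 - 20728\right) = -130 - \left(11603 - 20728\right) = -130 - -9125 = -130 + 9125 = 8995$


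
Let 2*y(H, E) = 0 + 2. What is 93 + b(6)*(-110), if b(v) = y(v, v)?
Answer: -17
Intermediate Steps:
y(H, E) = 1 (y(H, E) = (0 + 2)/2 = (½)*2 = 1)
b(v) = 1
93 + b(6)*(-110) = 93 + 1*(-110) = 93 - 110 = -17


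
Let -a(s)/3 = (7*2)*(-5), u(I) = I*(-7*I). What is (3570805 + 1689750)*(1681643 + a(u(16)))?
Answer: 8847480208415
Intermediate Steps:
u(I) = -7*I**2
a(s) = 210 (a(s) = -3*7*2*(-5) = -42*(-5) = -3*(-70) = 210)
(3570805 + 1689750)*(1681643 + a(u(16))) = (3570805 + 1689750)*(1681643 + 210) = 5260555*1681853 = 8847480208415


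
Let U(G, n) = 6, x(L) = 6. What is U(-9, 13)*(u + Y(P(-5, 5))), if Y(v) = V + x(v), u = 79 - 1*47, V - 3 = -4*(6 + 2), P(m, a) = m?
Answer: 54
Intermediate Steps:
V = -29 (V = 3 - 4*(6 + 2) = 3 - 4*8 = 3 - 32 = -29)
u = 32 (u = 79 - 47 = 32)
Y(v) = -23 (Y(v) = -29 + 6 = -23)
U(-9, 13)*(u + Y(P(-5, 5))) = 6*(32 - 23) = 6*9 = 54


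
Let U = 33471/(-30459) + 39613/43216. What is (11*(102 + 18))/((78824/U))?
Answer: -1199551845/393020089904 ≈ -0.0030521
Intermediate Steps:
U = -79970123/438772048 (U = 33471*(-1/30459) + 39613*(1/43216) = -11157/10153 + 39613/43216 = -79970123/438772048 ≈ -0.18226)
(11*(102 + 18))/((78824/U)) = (11*(102 + 18))/((78824/(-79970123/438772048))) = (11*120)/((78824*(-438772048/79970123))) = 1320/(-34585767911552/79970123) = 1320*(-79970123/34585767911552) = -1199551845/393020089904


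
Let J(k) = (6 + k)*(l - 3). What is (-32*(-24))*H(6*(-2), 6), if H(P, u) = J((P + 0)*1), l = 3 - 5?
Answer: 23040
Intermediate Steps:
l = -2
J(k) = -30 - 5*k (J(k) = (6 + k)*(-2 - 3) = (6 + k)*(-5) = -30 - 5*k)
H(P, u) = -30 - 5*P (H(P, u) = -30 - 5*(P + 0) = -30 - 5*P)
(-32*(-24))*H(6*(-2), 6) = (-32*(-24))*(-30 - 30*(-2)) = 768*(-30 - 5*(-12)) = 768*(-30 + 60) = 768*30 = 23040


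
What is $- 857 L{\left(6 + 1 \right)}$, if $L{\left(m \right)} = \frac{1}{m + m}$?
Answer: $- \frac{857}{14} \approx -61.214$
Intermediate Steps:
$L{\left(m \right)} = \frac{1}{2 m}$
$- 857 L{\left(6 + 1 \right)} = - 857 \frac{1}{2 \left(6 + 1\right)} = - 857 \frac{1}{2 \cdot 7} = - 857 \cdot \frac{1}{2} \cdot \frac{1}{7} = \left(-857\right) \frac{1}{14} = - \frac{857}{14}$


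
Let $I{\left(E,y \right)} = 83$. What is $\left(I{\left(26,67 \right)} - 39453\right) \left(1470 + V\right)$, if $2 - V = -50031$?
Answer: $-2027673110$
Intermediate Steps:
$V = 50033$ ($V = 2 - -50031 = 2 + 50031 = 50033$)
$\left(I{\left(26,67 \right)} - 39453\right) \left(1470 + V\right) = \left(83 - 39453\right) \left(1470 + 50033\right) = \left(-39370\right) 51503 = -2027673110$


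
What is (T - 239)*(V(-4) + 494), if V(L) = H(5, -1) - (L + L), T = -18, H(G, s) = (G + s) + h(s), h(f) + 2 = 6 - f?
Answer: -131327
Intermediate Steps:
h(f) = 4 - f (h(f) = -2 + (6 - f) = 4 - f)
H(G, s) = 4 + G (H(G, s) = (G + s) + (4 - s) = 4 + G)
V(L) = 9 - 2*L (V(L) = (4 + 5) - (L + L) = 9 - 2*L)
(T - 239)*(V(-4) + 494) = (-18 - 239)*((9 - 2*(-4)) + 494) = -257*((9 + 8) + 494) = -257*(17 + 494) = -257*511 = -131327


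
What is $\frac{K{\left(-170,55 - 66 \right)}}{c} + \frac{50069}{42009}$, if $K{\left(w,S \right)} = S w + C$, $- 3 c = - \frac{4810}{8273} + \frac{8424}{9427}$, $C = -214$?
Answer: $- \frac{8137629961085347}{511415087469} \approx -15912.0$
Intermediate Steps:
$c = - \frac{24347882}{233968713}$ ($c = - \frac{- \frac{4810}{8273} + \frac{8424}{9427}}{3} = \left(- \frac{1}{3}\right) \frac{24347882}{77989571} = - \frac{24347882}{233968713} \approx -0.10406$)
$K{\left(w,S \right)} = -214 + S w$ ($K{\left(w,S \right)} = S w - 214 = -214 + S w$)
$\frac{K{\left(-170,55 - 66 \right)}}{c} + \frac{50069}{42009} = \frac{-214 + \left(55 - 66\right) \left(-170\right)}{- \frac{24347882}{233968713}} + \frac{50069}{42009} = \left(-214 + \left(55 - 66\right) \left(-170\right)\right) \left(- \frac{233968713}{24347882}\right) + 50069 \cdot \frac{1}{42009} = \left(-214 - -1870\right) \left(- \frac{233968713}{24347882}\right) + \frac{50069}{42009} = \left(-214 + 1870\right) \left(- \frac{233968713}{24347882}\right) + \frac{50069}{42009} = 1656 \left(- \frac{233968713}{24347882}\right) + \frac{50069}{42009} = - \frac{193726094364}{12173941} + \frac{50069}{42009} = - \frac{8137629961085347}{511415087469}$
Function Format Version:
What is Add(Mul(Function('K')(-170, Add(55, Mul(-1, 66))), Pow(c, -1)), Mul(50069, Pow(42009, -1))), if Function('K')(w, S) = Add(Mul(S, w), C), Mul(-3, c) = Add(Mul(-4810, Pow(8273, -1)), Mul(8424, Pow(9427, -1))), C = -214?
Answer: Rational(-8137629961085347, 511415087469) ≈ -15912.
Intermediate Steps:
c = Rational(-24347882, 233968713) (c = Mul(Rational(-1, 3), Add(Mul(-4810, Pow(8273, -1)), Mul(8424, Pow(9427, -1)))) = Mul(Rational(-1, 3), Add(Mul(-4810, Rational(1, 8273)), Mul(8424, Rational(1, 9427)))) = Mul(Rational(-1, 3), Add(Rational(-4810, 8273), Rational(8424, 9427))) = Mul(Rational(-1, 3), Rational(24347882, 77989571)) = Rational(-24347882, 233968713) ≈ -0.10406)
Function('K')(w, S) = Add(-214, Mul(S, w)) (Function('K')(w, S) = Add(Mul(S, w), -214) = Add(-214, Mul(S, w)))
Add(Mul(Function('K')(-170, Add(55, Mul(-1, 66))), Pow(c, -1)), Mul(50069, Pow(42009, -1))) = Add(Mul(Add(-214, Mul(Add(55, Mul(-1, 66)), -170)), Pow(Rational(-24347882, 233968713), -1)), Mul(50069, Pow(42009, -1))) = Add(Mul(Add(-214, Mul(Add(55, -66), -170)), Rational(-233968713, 24347882)), Mul(50069, Rational(1, 42009))) = Add(Mul(Add(-214, Mul(-11, -170)), Rational(-233968713, 24347882)), Rational(50069, 42009)) = Add(Mul(Add(-214, 1870), Rational(-233968713, 24347882)), Rational(50069, 42009)) = Add(Mul(1656, Rational(-233968713, 24347882)), Rational(50069, 42009)) = Add(Rational(-193726094364, 12173941), Rational(50069, 42009)) = Rational(-8137629961085347, 511415087469)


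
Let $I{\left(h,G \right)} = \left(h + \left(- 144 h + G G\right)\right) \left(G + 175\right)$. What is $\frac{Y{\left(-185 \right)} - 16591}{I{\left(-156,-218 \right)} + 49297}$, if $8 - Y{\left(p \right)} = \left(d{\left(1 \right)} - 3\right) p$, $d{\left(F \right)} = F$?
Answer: $\frac{5651}{984493} \approx 0.00574$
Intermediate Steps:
$Y{\left(p \right)} = 8 + 2 p$ ($Y{\left(p \right)} = 8 - \left(1 - 3\right) p = 8 - - 2 p = 8 + 2 p$)
$I{\left(h,G \right)} = \left(175 + G\right) \left(G^{2} - 143 h\right)$ ($I{\left(h,G \right)} = \left(h + \left(- 144 h + G^{2}\right)\right) \left(175 + G\right) = \left(h + \left(G^{2} - 144 h\right)\right) \left(175 + G\right) = \left(G^{2} - 143 h\right) \left(175 + G\right) = \left(175 + G\right) \left(G^{2} - 143 h\right)$)
$\frac{Y{\left(-185 \right)} - 16591}{I{\left(-156,-218 \right)} + 49297} = \frac{\left(8 + 2 \left(-185\right)\right) - 16591}{\left(\left(-218\right)^{3} - -3903900 + 175 \left(-218\right)^{2} - \left(-31174\right) \left(-156\right)\right) + 49297} = \frac{\left(8 - 370\right) - 16591}{\left(-10360232 + 3903900 + 175 \cdot 47524 - 4863144\right) + 49297} = \frac{-362 - 16591}{\left(-10360232 + 3903900 + 8316700 - 4863144\right) + 49297} = - \frac{16953}{-3002776 + 49297} = - \frac{16953}{-2953479} = \left(-16953\right) \left(- \frac{1}{2953479}\right) = \frac{5651}{984493}$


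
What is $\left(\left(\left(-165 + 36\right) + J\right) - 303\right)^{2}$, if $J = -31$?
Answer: $214369$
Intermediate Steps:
$\left(\left(\left(-165 + 36\right) + J\right) - 303\right)^{2} = \left(\left(\left(-165 + 36\right) - 31\right) - 303\right)^{2} = \left(\left(-129 - 31\right) - 303\right)^{2} = \left(-160 - 303\right)^{2} = \left(-463\right)^{2} = 214369$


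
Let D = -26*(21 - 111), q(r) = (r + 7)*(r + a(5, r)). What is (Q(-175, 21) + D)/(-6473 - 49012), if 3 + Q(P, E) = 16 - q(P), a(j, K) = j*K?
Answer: 174047/55485 ≈ 3.1368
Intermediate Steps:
a(j, K) = K*j
q(r) = 6*r*(7 + r) (q(r) = (r + 7)*(r + r*5) = (7 + r)*(r + 5*r) = (7 + r)*(6*r) = 6*r*(7 + r))
D = 2340 (D = -26*(-90) = 2340)
Q(P, E) = 13 - 6*P*(7 + P) (Q(P, E) = -3 + (16 - 6*P*(7 + P)) = 13 - 6*P*(7 + P))
(Q(-175, 21) + D)/(-6473 - 49012) = ((13 - 42*(-175) - 6*(-175)²) + 2340)/(-6473 - 49012) = ((13 + 7350 - 6*30625) + 2340)/(-55485) = ((13 + 7350 - 183750) + 2340)*(-1/55485) = (-176387 + 2340)*(-1/55485) = -174047*(-1/55485) = 174047/55485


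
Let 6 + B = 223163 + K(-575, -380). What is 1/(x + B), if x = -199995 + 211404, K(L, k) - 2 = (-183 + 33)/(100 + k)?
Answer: 28/6567919 ≈ 4.2631e-6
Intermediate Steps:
K(L, k) = 2 - 150/(100 + k) (K(L, k) = 2 + (-183 + 33)/(100 + k) = 2 - 150/(100 + k))
x = 11409
B = 6248467/28 (B = -6 + (223163 + 2*(25 - 380)/(100 - 380)) = -6 + (223163 + 2*(-355)/(-280)) = -6 + (223163 + 2*(-1/280)*(-355)) = -6 + (223163 + 71/28) = -6 + 6248635/28 = 6248467/28 ≈ 2.2316e+5)
1/(x + B) = 1/(11409 + 6248467/28) = 1/(6567919/28) = 28/6567919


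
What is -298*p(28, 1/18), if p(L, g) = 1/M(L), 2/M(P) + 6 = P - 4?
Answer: -2682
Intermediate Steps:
M(P) = 2/(-10 + P) (M(P) = 2/(-6 + (P - 4)) = 2/(-6 + (-4 + P)) = 2/(-10 + P))
p(L, g) = -5 + L/2 (p(L, g) = 1/(2/(-10 + L)) = -5 + L/2)
-298*p(28, 1/18) = -298*(-5 + (1/2)*28) = -298*(-5 + 14) = -298*9 = -2682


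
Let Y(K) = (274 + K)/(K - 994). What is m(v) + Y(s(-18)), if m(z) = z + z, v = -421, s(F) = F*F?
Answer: -282369/335 ≈ -842.89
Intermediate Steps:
s(F) = F**2
Y(K) = (274 + K)/(-994 + K)
m(z) = 2*z
m(v) + Y(s(-18)) = 2*(-421) + (274 + (-18)**2)/(-994 + (-18)**2) = -842 + (274 + 324)/(-994 + 324) = -842 + 598/(-670) = -842 - 1/670*598 = -842 - 299/335 = -282369/335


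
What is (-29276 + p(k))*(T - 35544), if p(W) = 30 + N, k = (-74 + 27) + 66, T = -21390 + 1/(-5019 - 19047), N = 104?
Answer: 2218311131255/1337 ≈ 1.6592e+9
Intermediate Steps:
T = -514771741/24066 (T = -21390 + 1/(-24066) = -21390 - 1/24066 = -514771741/24066 ≈ -21390.)
k = 19 (k = -47 + 66 = 19)
p(W) = 134 (p(W) = 30 + 104 = 134)
(-29276 + p(k))*(T - 35544) = (-29276 + 134)*(-514771741/24066 - 35544) = -29142*(-1370173645/24066) = 2218311131255/1337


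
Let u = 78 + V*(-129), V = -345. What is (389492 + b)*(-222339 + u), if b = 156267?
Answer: -97011936804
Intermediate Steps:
u = 44583 (u = 78 - 345*(-129) = 78 + 44505 = 44583)
(389492 + b)*(-222339 + u) = (389492 + 156267)*(-222339 + 44583) = 545759*(-177756) = -97011936804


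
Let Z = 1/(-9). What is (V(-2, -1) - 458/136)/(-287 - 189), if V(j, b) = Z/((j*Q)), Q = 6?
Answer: 3083/436968 ≈ 0.0070554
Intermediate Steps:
Z = -⅑ ≈ -0.11111
V(j, b) = -1/(54*j) (V(j, b) = -1/(6*j)/9 = -1/(54*j))
(V(-2, -1) - 458/136)/(-287 - 189) = (-1/54/(-2) - 458/136)/(-287 - 189) = (-1/54*(-½) - 458*1/136)/(-476) = (1/108 - 229/68)*(-1/476) = -3083/918*(-1/476) = 3083/436968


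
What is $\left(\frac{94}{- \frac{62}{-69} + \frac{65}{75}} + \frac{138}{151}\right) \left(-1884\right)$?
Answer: $- \frac{3128050416}{30653} \approx -1.0205 \cdot 10^{5}$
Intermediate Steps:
$\left(\frac{94}{- \frac{62}{-69} + \frac{65}{75}} + \frac{138}{151}\right) \left(-1884\right) = \left(\frac{94}{\left(-62\right) \left(- \frac{1}{69}\right) + 65 \cdot \frac{1}{75}} + 138 \cdot \frac{1}{151}\right) \left(-1884\right) = \left(\frac{94}{\frac{62}{69} + \frac{13}{15}} + \frac{138}{151}\right) \left(-1884\right) = \left(\frac{94}{\frac{203}{115}} + \frac{138}{151}\right) \left(-1884\right) = \left(94 \cdot \frac{115}{203} + \frac{138}{151}\right) \left(-1884\right) = \left(\frac{10810}{203} + \frac{138}{151}\right) \left(-1884\right) = \frac{1660324}{30653} \left(-1884\right) = - \frac{3128050416}{30653}$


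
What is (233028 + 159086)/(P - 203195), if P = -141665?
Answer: -196057/172430 ≈ -1.1370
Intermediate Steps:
(233028 + 159086)/(P - 203195) = (233028 + 159086)/(-141665 - 203195) = 392114/(-344860) = 392114*(-1/344860) = -196057/172430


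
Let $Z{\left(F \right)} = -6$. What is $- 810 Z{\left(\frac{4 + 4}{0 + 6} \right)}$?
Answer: $4860$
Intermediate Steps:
$- 810 Z{\left(\frac{4 + 4}{0 + 6} \right)} = \left(-810\right) \left(-6\right) = 4860$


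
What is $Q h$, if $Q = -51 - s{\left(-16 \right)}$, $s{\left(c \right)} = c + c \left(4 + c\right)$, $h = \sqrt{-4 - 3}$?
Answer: $- 227 i \sqrt{7} \approx - 600.59 i$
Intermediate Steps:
$h = i \sqrt{7}$ ($h = \sqrt{-7} = i \sqrt{7} \approx 2.6458 i$)
$Q = -227$ ($Q = -51 - - 16 \left(5 - 16\right) = -51 - \left(-16\right) \left(-11\right) = -51 - 176 = -227$)
$Q h = - 227 i \sqrt{7}$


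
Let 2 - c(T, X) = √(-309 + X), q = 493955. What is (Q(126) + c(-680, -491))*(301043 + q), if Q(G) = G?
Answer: 101759744 - 15899960*I*√2 ≈ 1.0176e+8 - 2.2486e+7*I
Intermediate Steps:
c(T, X) = 2 - √(-309 + X)
(Q(126) + c(-680, -491))*(301043 + q) = (126 + (2 - √(-309 - 491)))*(301043 + 493955) = (126 + (2 - √(-800)))*794998 = (126 + (2 - 20*I*√2))*794998 = (128 - 20*I*√2)*794998 = 101759744 - 15899960*I*√2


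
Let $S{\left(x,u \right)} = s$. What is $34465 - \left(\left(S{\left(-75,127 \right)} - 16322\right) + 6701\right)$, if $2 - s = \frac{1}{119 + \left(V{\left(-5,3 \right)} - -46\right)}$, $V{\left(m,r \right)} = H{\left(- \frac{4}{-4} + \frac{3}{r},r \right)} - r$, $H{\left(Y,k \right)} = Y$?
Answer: $\frac{7229777}{164} \approx 44084.0$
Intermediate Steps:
$V{\left(m,r \right)} = 1 - r + \frac{3}{r}$ ($V{\left(m,r \right)} = \left(- \frac{4}{-4} + \frac{3}{r}\right) - r = \left(\left(-4\right) \left(- \frac{1}{4}\right) + \frac{3}{r}\right) - r = \left(1 + \frac{3}{r}\right) - r = 1 - r + \frac{3}{r}$)
$s = \frac{327}{164}$ ($s = 2 - \frac{1}{119 + \left(\left(1 - 3 + \frac{3}{3}\right) - -46\right)} = 2 - \frac{1}{119 + \left(\left(1 - 3 + 3 \cdot \frac{1}{3}\right) + 46\right)} = 2 - \frac{1}{119 + \left(\left(1 - 3 + 1\right) + 46\right)} = 2 - \frac{1}{119 + \left(-1 + 46\right)} = 2 - \frac{1}{119 + 45} = 2 - \frac{1}{164} = \frac{327}{164} \approx 1.9939$)
$S{\left(x,u \right)} = \frac{327}{164}$
$34465 - \left(\left(S{\left(-75,127 \right)} - 16322\right) + 6701\right) = 34465 - \left(\left(\frac{327}{164} - 16322\right) + 6701\right) = 34465 - \left(- \frac{2676481}{164} + 6701\right) = 34465 - - \frac{1577517}{164} = 34465 + \frac{1577517}{164} = \frac{7229777}{164}$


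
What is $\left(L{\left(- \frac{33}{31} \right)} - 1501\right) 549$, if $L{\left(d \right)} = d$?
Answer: $- \frac{25563636}{31} \approx -8.2463 \cdot 10^{5}$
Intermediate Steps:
$\left(L{\left(- \frac{33}{31} \right)} - 1501\right) 549 = \left(- \frac{33}{31} - 1501\right) 549 = \left(- \frac{46564}{31}\right) 549 = - \frac{25563636}{31}$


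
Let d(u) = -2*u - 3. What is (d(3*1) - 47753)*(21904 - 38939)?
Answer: 813625670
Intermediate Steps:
d(u) = -3 - 2*u
(d(3*1) - 47753)*(21904 - 38939) = ((-3 - 6) - 47753)*(21904 - 38939) = ((-3 - 2*3) - 47753)*(-17035) = ((-3 - 6) - 47753)*(-17035) = (-9 - 47753)*(-17035) = -47762*(-17035) = 813625670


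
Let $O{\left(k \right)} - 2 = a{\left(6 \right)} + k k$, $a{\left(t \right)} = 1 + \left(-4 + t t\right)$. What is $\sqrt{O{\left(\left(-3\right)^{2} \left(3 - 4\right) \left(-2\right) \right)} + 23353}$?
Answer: $4 \sqrt{1482} \approx 153.99$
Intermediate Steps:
$a{\left(t \right)} = -3 + t^{2}$ ($a{\left(t \right)} = 1 + \left(-4 + t^{2}\right) = -3 + t^{2}$)
$O{\left(k \right)} = 35 + k^{2}$ ($O{\left(k \right)} = 2 - \left(3 - 36 - k k\right) = 2 + \left(\left(-3 + 36\right) + k^{2}\right) = 2 + \left(33 + k^{2}\right) = 35 + k^{2}$)
$\sqrt{O{\left(\left(-3\right)^{2} \left(3 - 4\right) \left(-2\right) \right)} + 23353} = \sqrt{\left(35 + \left(\left(-3\right)^{2} \left(3 - 4\right) \left(-2\right)\right)^{2}\right) + 23353} = \sqrt{\left(35 + \left(9 \left(\left(-1\right) \left(-2\right)\right)\right)^{2}\right) + 23353} = \sqrt{\left(35 + \left(9 \cdot 2\right)^{2}\right) + 23353} = \sqrt{\left(35 + 18^{2}\right) + 23353} = \sqrt{\left(35 + 324\right) + 23353} = \sqrt{359 + 23353} = \sqrt{23712} = 4 \sqrt{1482}$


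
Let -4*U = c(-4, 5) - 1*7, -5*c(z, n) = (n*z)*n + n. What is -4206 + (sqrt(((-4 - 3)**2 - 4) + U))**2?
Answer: -4164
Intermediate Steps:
c(z, n) = -n/5 - z*n**2/5 (c(z, n) = -((n*z)*n + n)/5 = -(z*n**2 + n)/5 = -(n + z*n**2)/5 = -n/5 - z*n**2/5)
U = -3 (U = -(-1/5*5*(1 + 5*(-4)) - 1*7)/4 = -(-1/5*5*(1 - 20) - 7)/4 = -(-1/5*5*(-19) - 7)/4 = -(19 - 7)/4 = -1/4*12 = -3)
-4206 + (sqrt(((-4 - 3)**2 - 4) + U))**2 = -4206 + (sqrt(((-4 - 3)**2 - 4) - 3))**2 = -4206 + (sqrt(((-7)**2 - 4) - 3))**2 = -4206 + (sqrt((49 - 4) - 3))**2 = -4206 + (sqrt(45 - 3))**2 = -4206 + (sqrt(42))**2 = -4206 + 42 = -4164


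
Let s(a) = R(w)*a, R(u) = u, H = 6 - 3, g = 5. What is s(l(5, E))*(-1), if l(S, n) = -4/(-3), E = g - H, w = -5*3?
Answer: 20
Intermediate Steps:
H = 3
w = -15
E = 2 (E = 5 - 1*3 = 5 - 3 = 2)
l(S, n) = 4/3 (l(S, n) = -4*(-⅓) = 4/3)
s(a) = -15*a
s(l(5, E))*(-1) = -15*4/3*(-1) = -20*(-1) = 20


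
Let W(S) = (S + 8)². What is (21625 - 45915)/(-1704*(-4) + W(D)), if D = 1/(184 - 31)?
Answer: -568604610/161056369 ≈ -3.5305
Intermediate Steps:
D = 1/153 ≈ 0.0065359
W(S) = (8 + S)²
(21625 - 45915)/(-1704*(-4) + W(D)) = (21625 - 45915)/(-1704*(-4) + (8 + 1/153)²) = -24290/(6816 + (1225/153)²) = -24290/(6816 + 1500625/23409) = -24290/161056369/23409 = -24290*23409/161056369 = -568604610/161056369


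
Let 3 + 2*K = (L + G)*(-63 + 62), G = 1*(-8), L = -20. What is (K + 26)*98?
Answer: 3773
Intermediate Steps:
G = -8
K = 25/2 (K = -3/2 + ((-20 - 8)*(-63 + 62))/2 = -3/2 + (-28*(-1))/2 = -3/2 + (½)*28 = -3/2 + 14 = 25/2 ≈ 12.500)
(K + 26)*98 = (25/2 + 26)*98 = (77/2)*98 = 3773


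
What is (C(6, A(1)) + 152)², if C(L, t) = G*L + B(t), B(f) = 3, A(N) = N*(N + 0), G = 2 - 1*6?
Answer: 17161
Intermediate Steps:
G = -4 (G = 2 - 6 = -4)
A(N) = N² (A(N) = N*N = N²)
C(L, t) = 3 - 4*L (C(L, t) = -4*L + 3 = 3 - 4*L)
(C(6, A(1)) + 152)² = ((3 - 4*6) + 152)² = ((3 - 24) + 152)² = (-21 + 152)² = 131² = 17161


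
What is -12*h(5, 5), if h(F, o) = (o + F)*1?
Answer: -120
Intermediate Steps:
h(F, o) = F + o (h(F, o) = (F + o)*1 = F + o)
-12*h(5, 5) = -12*(5 + 5) = -12*10 = -120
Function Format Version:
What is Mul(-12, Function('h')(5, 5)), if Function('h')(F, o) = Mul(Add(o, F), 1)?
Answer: -120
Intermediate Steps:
Function('h')(F, o) = Add(F, o) (Function('h')(F, o) = Mul(Add(F, o), 1) = Add(F, o))
Mul(-12, Function('h')(5, 5)) = Mul(-12, Add(5, 5)) = Mul(-12, 10) = -120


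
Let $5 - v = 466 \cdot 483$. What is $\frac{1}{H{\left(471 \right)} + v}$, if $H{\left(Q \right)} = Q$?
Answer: $- \frac{1}{224602} \approx -4.4523 \cdot 10^{-6}$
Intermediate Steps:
$v = -225073$ ($v = 5 - 466 \cdot 483 = 5 - 225078 = -225073$)
$\frac{1}{H{\left(471 \right)} + v} = \frac{1}{471 - 225073} = \frac{1}{-224602} = - \frac{1}{224602}$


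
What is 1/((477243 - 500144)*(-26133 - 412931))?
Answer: 1/10055004664 ≈ 9.9453e-11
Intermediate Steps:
1/((477243 - 500144)*(-26133 - 412931)) = 1/(-22901*(-439064)) = 1/10055004664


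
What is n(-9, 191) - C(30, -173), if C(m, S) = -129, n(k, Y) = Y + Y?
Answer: 511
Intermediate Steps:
n(k, Y) = 2*Y
n(-9, 191) - C(30, -173) = 2*191 - 1*(-129) = 382 + 129 = 511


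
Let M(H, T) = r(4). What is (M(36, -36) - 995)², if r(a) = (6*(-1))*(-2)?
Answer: 966289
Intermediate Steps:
r(a) = 12 (r(a) = -6*(-2) = 12)
M(H, T) = 12
(M(36, -36) - 995)² = (12 - 995)² = (-983)² = 966289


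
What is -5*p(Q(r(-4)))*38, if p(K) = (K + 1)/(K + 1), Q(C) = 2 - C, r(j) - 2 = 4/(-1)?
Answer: -190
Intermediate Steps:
r(j) = -2 (r(j) = 2 + 4/(-1) = 2 + 4*(-1) = 2 - 4 = -2)
p(K) = 1 (p(K) = (1 + K)/(1 + K) = 1)
-5*p(Q(r(-4)))*38 = -5*1*38 = -5*38 = -190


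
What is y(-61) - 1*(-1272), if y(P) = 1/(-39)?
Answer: 49607/39 ≈ 1272.0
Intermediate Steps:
y(P) = -1/39
y(-61) - 1*(-1272) = -1/39 - 1*(-1272) = -1/39 + 1272 = 49607/39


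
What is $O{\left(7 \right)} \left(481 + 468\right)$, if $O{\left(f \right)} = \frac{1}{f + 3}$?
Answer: $\frac{949}{10} \approx 94.9$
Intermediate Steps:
$O{\left(f \right)} = \frac{1}{3 + f}$
$O{\left(7 \right)} \left(481 + 468\right) = \frac{481 + 468}{3 + 7} = \frac{1}{10} \cdot 949 = \frac{949}{10}$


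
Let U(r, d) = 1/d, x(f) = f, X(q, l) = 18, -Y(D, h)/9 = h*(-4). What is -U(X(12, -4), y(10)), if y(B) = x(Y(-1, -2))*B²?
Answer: 1/7200 ≈ 0.00013889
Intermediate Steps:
Y(D, h) = 36*h (Y(D, h) = -9*h*(-4) = -(-36)*h = 36*h)
y(B) = -72*B² (y(B) = (36*(-2))*B² = -72*B²)
-U(X(12, -4), y(10)) = -1/((-72*10²)) = -1/((-72*100)) = -1/(-7200) = -1*(-1/7200) = 1/7200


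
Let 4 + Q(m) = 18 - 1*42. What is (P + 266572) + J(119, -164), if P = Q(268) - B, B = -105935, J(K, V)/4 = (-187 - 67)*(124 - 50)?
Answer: 297295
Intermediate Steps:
J(K, V) = -75184 (J(K, V) = 4*((-187 - 67)*(124 - 50)) = 4*(-254*74) = 4*(-18796) = -75184)
Q(m) = -28 (Q(m) = -4 + (18 - 1*42) = -4 + (18 - 42) = -4 - 24 = -28)
P = 105907 (P = -28 - 1*(-105935) = -28 + 105935 = 105907)
(P + 266572) + J(119, -164) = (105907 + 266572) - 75184 = 372479 - 75184 = 297295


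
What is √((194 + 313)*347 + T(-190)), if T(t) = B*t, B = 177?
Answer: 3*√15811 ≈ 377.23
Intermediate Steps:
T(t) = 177*t
√((194 + 313)*347 + T(-190)) = √((194 + 313)*347 + 177*(-190)) = √(507*347 - 33630) = √(175929 - 33630) = √142299 = 3*√15811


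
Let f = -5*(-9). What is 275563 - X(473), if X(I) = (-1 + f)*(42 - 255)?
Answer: 284935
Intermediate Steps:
f = 45
X(I) = -9372 (X(I) = (-1 + 45)*(42 - 255) = 44*(-213) = -9372)
275563 - X(473) = 275563 - 1*(-9372) = 275563 + 9372 = 284935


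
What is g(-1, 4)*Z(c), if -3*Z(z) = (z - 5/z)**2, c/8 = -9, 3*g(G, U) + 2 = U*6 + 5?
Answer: -26822041/1728 ≈ -15522.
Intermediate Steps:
g(G, U) = 1 + 2*U (g(G, U) = -2/3 + (U*6 + 5)/3 = -2/3 + (6*U + 5)/3 = -2/3 + (5 + 6*U)/3 = -2/3 + (5/3 + 2*U) = 1 + 2*U)
c = -72 (c = 8*(-9) = -72)
Z(z) = -(z - 5/z)**2/3
g(-1, 4)*Z(c) = (1 + 2*4)*(-1/3*(-5 + (-72)**2)**2/(-72)**2) = (1 + 8)*(-1/3*1/5184*(-5 + 5184)**2) = 9*(-1/3*1/5184*5179**2) = 9*(-1/3*1/5184*26822041) = 9*(-26822041/15552) = -26822041/1728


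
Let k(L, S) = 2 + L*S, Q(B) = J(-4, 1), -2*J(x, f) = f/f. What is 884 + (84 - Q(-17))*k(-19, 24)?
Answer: -37479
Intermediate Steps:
J(x, f) = -1/2 (J(x, f) = -f/(2*f) = -1/2*1 = -1/2)
Q(B) = -1/2
884 + (84 - Q(-17))*k(-19, 24) = 884 + (84 - 1*(-1/2))*(2 - 19*24) = 884 + (84 + 1/2)*(2 - 456) = 884 + (169/2)*(-454) = 884 - 38363 = -37479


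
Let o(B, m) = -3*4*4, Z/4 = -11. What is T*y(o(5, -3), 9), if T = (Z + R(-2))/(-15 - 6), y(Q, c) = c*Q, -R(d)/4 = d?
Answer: -5184/7 ≈ -740.57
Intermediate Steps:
Z = -44 (Z = 4*(-11) = -44)
R(d) = -4*d
o(B, m) = -48 (o(B, m) = -12*4 = -48)
y(Q, c) = Q*c
T = 12/7 (T = (-44 - 4*(-2))/(-15 - 6) = (-44 + 8)/(-21) = -36*(-1/21) = 12/7 ≈ 1.7143)
T*y(o(5, -3), 9) = 12*(-48*9)/7 = (12/7)*(-432) = -5184/7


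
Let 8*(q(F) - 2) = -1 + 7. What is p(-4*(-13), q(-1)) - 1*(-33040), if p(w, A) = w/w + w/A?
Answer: 363659/11 ≈ 33060.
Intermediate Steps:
q(F) = 11/4 (q(F) = 2 + (-1 + 7)/8 = 2 + (1/8)*6 = 2 + 3/4 = 11/4)
p(w, A) = 1 + w/A
p(-4*(-13), q(-1)) - 1*(-33040) = (11/4 - 4*(-13))/(11/4) - 1*(-33040) = 4*(11/4 + 52)/11 + 33040 = (4/11)*(219/4) + 33040 = 219/11 + 33040 = 363659/11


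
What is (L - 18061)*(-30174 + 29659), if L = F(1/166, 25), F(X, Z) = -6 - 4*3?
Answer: 9310685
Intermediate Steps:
F(X, Z) = -18 (F(X, Z) = -6 - 12 = -18)
L = -18
(L - 18061)*(-30174 + 29659) = (-18 - 18061)*(-30174 + 29659) = -18079*(-515) = 9310685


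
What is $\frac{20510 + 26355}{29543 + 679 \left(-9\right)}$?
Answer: $\frac{46865}{23432} \approx 2.0$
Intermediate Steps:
$\frac{20510 + 26355}{29543 + 679 \left(-9\right)} = \frac{46865}{29543 - 6111} = \frac{46865}{23432}$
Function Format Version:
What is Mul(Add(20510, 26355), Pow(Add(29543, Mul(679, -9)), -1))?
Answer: Rational(46865, 23432) ≈ 2.0000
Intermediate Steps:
Mul(Add(20510, 26355), Pow(Add(29543, Mul(679, -9)), -1)) = Mul(46865, Pow(Add(29543, -6111), -1)) = Mul(46865, Pow(23432, -1)) = Mul(46865, Rational(1, 23432)) = Rational(46865, 23432)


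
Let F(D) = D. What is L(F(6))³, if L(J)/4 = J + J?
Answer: 110592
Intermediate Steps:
L(J) = 8*J (L(J) = 4*(J + J) = 4*(2*J) = 8*J)
L(F(6))³ = (8*6)³ = 48³ = 110592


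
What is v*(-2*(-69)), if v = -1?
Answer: -138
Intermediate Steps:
v*(-2*(-69)) = -(-2)*(-69) = -1*138 = -138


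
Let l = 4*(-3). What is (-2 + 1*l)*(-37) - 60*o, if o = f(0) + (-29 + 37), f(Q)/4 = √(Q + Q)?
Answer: 38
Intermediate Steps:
l = -12
f(Q) = 4*√2*√Q (f(Q) = 4*√(Q + Q) = 4*√(2*Q) = 4*(√2*√Q) = 4*√2*√Q)
o = 8 (o = 4*√2*√0 + (-29 + 37) = 4*√2*0 + 8 = 0 + 8 = 8)
(-2 + 1*l)*(-37) - 60*o = (-2 + 1*(-12))*(-37) - 60*8 = (-2 - 12)*(-37) - 480 = -14*(-37) - 480 = 518 - 480 = 38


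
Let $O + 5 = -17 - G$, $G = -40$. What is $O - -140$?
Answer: $158$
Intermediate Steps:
$O = 18$ ($O = -5 - -23 = -5 + \left(-17 + 40\right) = -5 + 23 = 18$)
$O - -140 = 18 - -140 = 18 + 140 = 158$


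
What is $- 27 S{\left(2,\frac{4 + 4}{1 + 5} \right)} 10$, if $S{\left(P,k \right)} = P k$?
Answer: $-720$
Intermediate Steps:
$- 27 S{\left(2,\frac{4 + 4}{1 + 5} \right)} 10 = - 27 \cdot 2 \frac{4 + 4}{1 + 5} \cdot 10 = - 27 \cdot 2 \cdot \frac{8}{6} \cdot 10 = - 27 \cdot 2 \cdot 8 \cdot \frac{1}{6} \cdot 10 = - 27 \cdot 2 \cdot \frac{4}{3} \cdot 10 = \left(-27\right) \frac{8}{3} \cdot 10 = \left(-72\right) 10 = -720$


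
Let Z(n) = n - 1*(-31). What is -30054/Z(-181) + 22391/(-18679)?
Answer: 93003336/466975 ≈ 199.16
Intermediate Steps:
Z(n) = 31 + n (Z(n) = n + 31 = 31 + n)
-30054/Z(-181) + 22391/(-18679) = -30054/(31 - 181) + 22391/(-18679) = -30054/(-150) + 22391*(-1/18679) = -30054*(-1/150) - 22391/18679 = 5009/25 - 22391/18679 = 93003336/466975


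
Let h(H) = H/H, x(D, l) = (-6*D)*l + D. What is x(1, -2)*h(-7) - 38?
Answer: -25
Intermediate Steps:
x(D, l) = D - 6*D*l (x(D, l) = -6*D*l + D = D - 6*D*l)
h(H) = 1
x(1, -2)*h(-7) - 38 = (1*(1 - 6*(-2)))*1 - 38 = (1*(1 + 12))*1 - 38 = (1*13)*1 - 38 = 13*1 - 38 = 13 - 38 = -25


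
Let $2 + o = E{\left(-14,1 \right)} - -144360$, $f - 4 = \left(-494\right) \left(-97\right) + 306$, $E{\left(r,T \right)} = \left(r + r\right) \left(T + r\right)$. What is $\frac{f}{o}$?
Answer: $\frac{24114}{72361} \approx 0.33325$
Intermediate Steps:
$E{\left(r,T \right)} = 2 r \left(T + r\right)$
$f = 48228$ ($f = 4 + \left(\left(-494\right) \left(-97\right) + 306\right) = 4 + \left(47918 + 306\right) = 4 + 48224 = 48228$)
$o = 144722$ ($o = -2 + \left(2 \left(-14\right) \left(1 - 14\right) - -144360\right) = -2 + \left(2 \left(-14\right) \left(-13\right) + 144360\right) = -2 + \left(364 + 144360\right) = -2 + 144724 = 144722$)
$\frac{f}{o} = \frac{48228}{144722} = 48228 \cdot \frac{1}{144722} = \frac{24114}{72361}$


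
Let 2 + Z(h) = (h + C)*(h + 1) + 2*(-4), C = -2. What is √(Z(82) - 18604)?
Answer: I*√11974 ≈ 109.43*I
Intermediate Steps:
Z(h) = -10 + (1 + h)*(-2 + h) (Z(h) = -2 + ((h - 2)*(h + 1) + 2*(-4)) = -2 + ((-2 + h)*(1 + h) - 8) = -2 + ((1 + h)*(-2 + h) - 8) = -2 + (-8 + (1 + h)*(-2 + h)) = -10 + (1 + h)*(-2 + h))
√(Z(82) - 18604) = √((-12 + 82² - 1*82) - 18604) = √((-12 + 6724 - 82) - 18604) = √(6630 - 18604) = √(-11974) = I*√11974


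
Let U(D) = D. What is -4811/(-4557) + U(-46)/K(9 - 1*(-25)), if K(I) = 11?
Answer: -156701/50127 ≈ -3.1261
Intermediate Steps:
-4811/(-4557) + U(-46)/K(9 - 1*(-25)) = -4811/(-4557) - 46/11 = -4811*(-1/4557) - 46*1/11 = 4811/4557 - 46/11 = -156701/50127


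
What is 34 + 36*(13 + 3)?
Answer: 610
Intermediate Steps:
34 + 36*(13 + 3) = 34 + 36*16 = 34 + 576 = 610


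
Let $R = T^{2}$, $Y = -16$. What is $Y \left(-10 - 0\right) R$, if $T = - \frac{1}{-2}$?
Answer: $40$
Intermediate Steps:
$T = \frac{1}{2}$ ($T = \left(-1\right) \left(- \frac{1}{2}\right) = \frac{1}{2} \approx 0.5$)
$R = \frac{1}{4}$ ($R = \left(\frac{1}{2}\right)^{2} = \frac{1}{4} \approx 0.25$)
$Y \left(-10 - 0\right) R = - 16 \left(-10 - 0\right) \frac{1}{4} = - 16 \left(-10 + 0\right) \frac{1}{4} = \left(-16\right) \left(-10\right) \frac{1}{4} = 160 \cdot \frac{1}{4} = 40$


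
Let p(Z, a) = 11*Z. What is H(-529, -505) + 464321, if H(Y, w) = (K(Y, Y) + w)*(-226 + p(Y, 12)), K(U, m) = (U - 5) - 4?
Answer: 6769256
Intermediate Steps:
K(U, m) = -9 + U (K(U, m) = (-5 + U) - 4 = -9 + U)
H(Y, w) = (-226 + 11*Y)*(-9 + Y + w) (H(Y, w) = ((-9 + Y) + w)*(-226 + 11*Y) = (-9 + Y + w)*(-226 + 11*Y) = (-226 + 11*Y)*(-9 + Y + w))
H(-529, -505) + 464321 = (2034 - 325*(-529) - 226*(-505) + 11*(-529)² + 11*(-529)*(-505)) + 464321 = (2034 + 171925 + 114130 + 11*279841 + 2938595) + 464321 = (2034 + 171925 + 114130 + 3078251 + 2938595) + 464321 = 6304935 + 464321 = 6769256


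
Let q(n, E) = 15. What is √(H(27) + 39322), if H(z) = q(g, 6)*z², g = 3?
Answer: √50257 ≈ 224.18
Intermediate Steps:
H(z) = 15*z²
√(H(27) + 39322) = √(15*27² + 39322) = √(15*729 + 39322) = √(10935 + 39322) = √50257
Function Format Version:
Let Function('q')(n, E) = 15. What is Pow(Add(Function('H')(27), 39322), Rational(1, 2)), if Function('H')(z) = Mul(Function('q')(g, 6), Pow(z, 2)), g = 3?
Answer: Pow(50257, Rational(1, 2)) ≈ 224.18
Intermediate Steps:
Function('H')(z) = Mul(15, Pow(z, 2))
Pow(Add(Function('H')(27), 39322), Rational(1, 2)) = Pow(Add(Mul(15, Pow(27, 2)), 39322), Rational(1, 2)) = Pow(Add(Mul(15, 729), 39322), Rational(1, 2)) = Pow(Add(10935, 39322), Rational(1, 2)) = Pow(50257, Rational(1, 2))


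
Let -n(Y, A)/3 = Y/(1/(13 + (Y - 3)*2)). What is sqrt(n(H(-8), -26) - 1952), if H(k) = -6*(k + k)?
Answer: 8*I*sqrt(926) ≈ 243.44*I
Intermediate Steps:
H(k) = -12*k
n(Y, A) = -3*Y*(7 + 2*Y) (n(Y, A) = -3*Y/(1/(13 + (Y - 3)*2)) = -3*Y/(1/(13 + (-3 + Y)*2)) = -3*Y/(1/(13 + (-6 + 2*Y))) = -3*Y/(1/(7 + 2*Y)) = -3*Y*(7 + 2*Y))
sqrt(n(H(-8), -26) - 1952) = sqrt(-3*(-12*(-8))*(7 + 2*(-12*(-8))) - 1952) = sqrt(-3*96*(7 + 2*96) - 1952) = sqrt(-3*96*(7 + 192) - 1952) = sqrt(-3*96*199 - 1952) = sqrt(-57312 - 1952) = sqrt(-59264) = 8*I*sqrt(926)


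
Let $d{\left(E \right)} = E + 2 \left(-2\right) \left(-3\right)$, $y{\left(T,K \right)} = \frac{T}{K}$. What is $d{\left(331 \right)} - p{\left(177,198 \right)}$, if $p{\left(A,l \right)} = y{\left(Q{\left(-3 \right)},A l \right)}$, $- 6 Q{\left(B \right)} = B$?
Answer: $\frac{24041555}{70092} \approx 343.0$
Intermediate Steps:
$Q{\left(B \right)} = - \frac{B}{6}$
$p{\left(A,l \right)} = \frac{1}{2 A l}$ ($p{\left(A,l \right)} = \frac{\left(- \frac{1}{6}\right) \left(-3\right)}{A l} = \frac{\frac{1}{A} \frac{1}{l}}{2} = \frac{1}{2 A l}$)
$d{\left(E \right)} = 12 + E$ ($d{\left(E \right)} = E - -12 = E + 12 = 12 + E$)
$d{\left(331 \right)} - p{\left(177,198 \right)} = \left(12 + 331\right) - \frac{1}{2 \cdot 177 \cdot 198} = 343 - \frac{1}{2} \cdot \frac{1}{177} \cdot \frac{1}{198} = 343 - \frac{1}{70092} = \frac{24041555}{70092}$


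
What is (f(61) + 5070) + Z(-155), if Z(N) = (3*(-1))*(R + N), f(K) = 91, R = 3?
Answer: 5617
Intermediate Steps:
Z(N) = -9 - 3*N (Z(N) = (3*(-1))*(3 + N) = -3*(3 + N) = -9 - 3*N)
(f(61) + 5070) + Z(-155) = (91 + 5070) + (-9 - 3*(-155)) = 5161 + (-9 + 465) = 5161 + 456 = 5617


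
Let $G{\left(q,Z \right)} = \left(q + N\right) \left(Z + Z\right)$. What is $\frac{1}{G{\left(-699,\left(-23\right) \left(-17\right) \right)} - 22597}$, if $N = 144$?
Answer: $- \frac{1}{456607} \approx -2.1901 \cdot 10^{-6}$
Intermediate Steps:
$G{\left(q,Z \right)} = 2 Z \left(144 + q\right)$ ($G{\left(q,Z \right)} = \left(q + 144\right) \left(Z + Z\right) = \left(144 + q\right) 2 Z = 2 Z \left(144 + q\right)$)
$\frac{1}{G{\left(-699,\left(-23\right) \left(-17\right) \right)} - 22597} = \frac{1}{2 \left(\left(-23\right) \left(-17\right)\right) \left(144 - 699\right) - 22597} = \frac{1}{2 \cdot 391 \left(-555\right) - 22597} = \frac{1}{-434010 - 22597} = \frac{1}{-456607} = - \frac{1}{456607}$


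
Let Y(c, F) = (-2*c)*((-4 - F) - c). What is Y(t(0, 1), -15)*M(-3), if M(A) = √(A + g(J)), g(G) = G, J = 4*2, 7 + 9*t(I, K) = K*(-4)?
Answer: 2420*√5/81 ≈ 66.806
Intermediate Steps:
t(I, K) = -7/9 - 4*K/9 (t(I, K) = -7/9 + (K*(-4))/9 = -7/9 + (-4*K)/9 = -7/9 - 4*K/9)
J = 8
M(A) = √(8 + A) (M(A) = √(A + 8) = √(8 + A))
Y(c, F) = -2*c*(-4 - F - c) (Y(c, F) = (-2*c)*(-4 - F - c) = -2*c*(-4 - F - c))
Y(t(0, 1), -15)*M(-3) = (2*(-7/9 - 4/9*1)*(4 - 15 + (-7/9 - 4/9*1)))*√(8 - 3) = (2*(-7/9 - 4/9)*(4 - 15 + (-7/9 - 4/9)))*√5 = (2*(-11/9)*(4 - 15 - 11/9))*√5 = (2*(-11/9)*(-110/9))*√5 = 2420*√5/81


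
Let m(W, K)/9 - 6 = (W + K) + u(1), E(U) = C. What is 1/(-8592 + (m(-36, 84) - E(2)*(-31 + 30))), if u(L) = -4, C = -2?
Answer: -1/8144 ≈ -0.00012279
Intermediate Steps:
E(U) = -2
m(W, K) = 18 + 9*K + 9*W (m(W, K) = 54 + 9*((W + K) - 4) = 54 + 9*((K + W) - 4) = 54 + 9*(-4 + K + W) = 54 + (-36 + 9*K + 9*W) = 18 + 9*K + 9*W)
1/(-8592 + (m(-36, 84) - E(2)*(-31 + 30))) = 1/(-8592 + ((18 + 9*84 + 9*(-36)) - (-2)*(-31 + 30))) = 1/(-8592 + ((18 + 756 - 324) - (-2)*(-1))) = 1/(-8592 + (450 - 1*2)) = 1/(-8592 + (450 - 2)) = 1/(-8592 + 448) = 1/(-8144) = -1/8144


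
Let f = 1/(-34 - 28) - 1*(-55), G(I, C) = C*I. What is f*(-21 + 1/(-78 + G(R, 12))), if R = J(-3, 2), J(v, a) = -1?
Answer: -207949/180 ≈ -1155.3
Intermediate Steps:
R = -1
f = 3409/62 (f = 1/(-62) + 55 = -1/62 + 55 = 3409/62 ≈ 54.984)
f*(-21 + 1/(-78 + G(R, 12))) = 3409*(-21 + 1/(-78 + 12*(-1)))/62 = 3409*(-21 + 1/(-78 - 12))/62 = 3409*(-21 + 1/(-90))/62 = 3409*(-21 - 1/90)/62 = (3409/62)*(-1891/90) = -207949/180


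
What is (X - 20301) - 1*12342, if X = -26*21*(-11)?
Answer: -26637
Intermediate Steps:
X = 6006 (X = -546*(-11) = 6006)
(X - 20301) - 1*12342 = (6006 - 20301) - 1*12342 = -14295 - 12342 = -26637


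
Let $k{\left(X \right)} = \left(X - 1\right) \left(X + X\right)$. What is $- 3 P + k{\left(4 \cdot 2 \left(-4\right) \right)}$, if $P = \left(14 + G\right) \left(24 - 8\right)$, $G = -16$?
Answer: $2208$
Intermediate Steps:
$P = -32$ ($P = \left(14 - 16\right) \left(24 - 8\right) = \left(-2\right) 16 = -32$)
$k{\left(X \right)} = 2 X \left(-1 + X\right)$ ($k{\left(X \right)} = \left(-1 + X\right) 2 X = 2 X \left(-1 + X\right)$)
$- 3 P + k{\left(4 \cdot 2 \left(-4\right) \right)} = \left(-3\right) \left(-32\right) + 2 \cdot 4 \cdot 2 \left(-4\right) \left(-1 + 4 \cdot 2 \left(-4\right)\right) = 96 + 2 \cdot 8 \left(-4\right) \left(-1 + 8 \left(-4\right)\right) = 96 + 2 \left(-32\right) \left(-1 - 32\right) = 96 + 2 \left(-32\right) \left(-33\right) = 96 + 2112 = 2208$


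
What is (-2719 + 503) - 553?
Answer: -2769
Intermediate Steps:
(-2719 + 503) - 553 = -2216 - 553 = -2769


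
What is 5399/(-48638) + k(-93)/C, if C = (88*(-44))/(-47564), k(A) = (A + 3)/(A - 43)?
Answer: 1166843947/145524896 ≈ 8.0182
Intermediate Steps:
k(A) = (3 + A)/(-43 + A)
C = 88/1081 (C = -3872*(-1/47564) = 88/1081 ≈ 0.081406)
5399/(-48638) + k(-93)/C = 5399/(-48638) + ((3 - 93)/(-43 - 93))/(88/1081) = 5399*(-1/48638) + (-90/(-136))*(1081/88) = -5399/48638 - 1/136*(-90)*(1081/88) = -5399/48638 + (45/68)*(1081/88) = -5399/48638 + 48645/5984 = 1166843947/145524896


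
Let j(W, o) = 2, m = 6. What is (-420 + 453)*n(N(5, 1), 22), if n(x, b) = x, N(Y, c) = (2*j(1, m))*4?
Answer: 528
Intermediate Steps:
N(Y, c) = 16 (N(Y, c) = (2*2)*4 = 4*4 = 16)
(-420 + 453)*n(N(5, 1), 22) = (-420 + 453)*16 = 33*16 = 528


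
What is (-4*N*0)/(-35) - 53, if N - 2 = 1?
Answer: -53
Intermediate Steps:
N = 3 (N = 2 + 1 = 3)
(-4*N*0)/(-35) - 53 = (-4*3*0)/(-35) - 53 = -12*0*(-1/35) - 53 = 0*(-1/35) - 53 = 0 - 53 = -53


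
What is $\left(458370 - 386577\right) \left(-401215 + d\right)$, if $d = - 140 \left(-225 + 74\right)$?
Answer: $-27286724475$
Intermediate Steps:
$d = 21140$ ($d = \left(-140\right) \left(-151\right) = 21140$)
$\left(458370 - 386577\right) \left(-401215 + d\right) = \left(458370 - 386577\right) \left(-401215 + 21140\right) = 71793 \left(-380075\right) = -27286724475$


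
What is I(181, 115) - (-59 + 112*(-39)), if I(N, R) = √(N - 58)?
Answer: 4427 + √123 ≈ 4438.1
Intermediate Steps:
I(N, R) = √(-58 + N)
I(181, 115) - (-59 + 112*(-39)) = √(-58 + 181) - (-59 + 112*(-39)) = √123 - (-59 - 4368) = √123 - 1*(-4427) = √123 + 4427 = 4427 + √123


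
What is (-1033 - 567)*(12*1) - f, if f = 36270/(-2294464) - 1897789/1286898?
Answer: -14172057165742961/738185283168 ≈ -19199.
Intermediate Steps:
f = -1100271082639/738185283168 (f = 36270*(-1/2294464) - 1897789*1/1286898 = -18135/1147232 - 1897789/1286898 = -1100271082639/738185283168 ≈ -1.4905)
(-1033 - 567)*(12*1) - f = (-1033 - 567)*(12*1) - 1*(-1100271082639/738185283168) = -1600*12 + 1100271082639/738185283168 = -19200 + 1100271082639/738185283168 = -14172057165742961/738185283168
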